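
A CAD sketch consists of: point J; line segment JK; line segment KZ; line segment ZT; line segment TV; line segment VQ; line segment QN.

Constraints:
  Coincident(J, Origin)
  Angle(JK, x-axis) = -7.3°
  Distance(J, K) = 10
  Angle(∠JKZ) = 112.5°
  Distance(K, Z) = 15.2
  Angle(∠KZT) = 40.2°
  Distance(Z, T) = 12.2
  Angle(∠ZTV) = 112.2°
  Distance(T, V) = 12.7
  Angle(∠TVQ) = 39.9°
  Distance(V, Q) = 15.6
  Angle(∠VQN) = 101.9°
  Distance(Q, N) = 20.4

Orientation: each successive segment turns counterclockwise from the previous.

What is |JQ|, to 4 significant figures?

17.30

J is at the origin; JK runs at -7.3° with length 10.0, so K = (9.919, -1.271). ∠JKZ = 112.5° gives KZ at 60.20° from the x-axis; with |KZ| = 15.2, Z = (17.47, 11.92). ∠KZT = 40.2° gives ZT at -160.0° from the x-axis; with |ZT| = 12.2, T = (6.009, 7.747). ∠ZTV = 112.2° gives TV at -92.20° from the x-axis; with |TV| = 12.7, V = (5.521, -4.944). ∠TVQ = 39.9° gives VQ at 47.90° from the x-axis; with |VQ| = 15.6, Q = (15.98, 6.631). Then |JQ| = |Q − J| = 17.30.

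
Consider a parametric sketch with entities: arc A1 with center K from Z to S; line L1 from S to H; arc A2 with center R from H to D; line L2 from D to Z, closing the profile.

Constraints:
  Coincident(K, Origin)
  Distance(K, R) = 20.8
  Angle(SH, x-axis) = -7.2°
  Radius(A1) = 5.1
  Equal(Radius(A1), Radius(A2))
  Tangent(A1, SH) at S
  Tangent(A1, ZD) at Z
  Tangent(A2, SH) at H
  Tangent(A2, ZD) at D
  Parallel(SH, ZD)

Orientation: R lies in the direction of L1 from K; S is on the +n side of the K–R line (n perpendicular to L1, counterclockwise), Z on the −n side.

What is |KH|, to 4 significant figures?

21.42

The slot axis is L1's direction at -7.2°, so u = (cos -7.2°, sin -7.2°) = (0.9921, -0.1253) and n = (−sin -7.2°, cos -7.2°) = (0.1253, 0.9921). K is at the origin and R lies 20.8 along u from K, so R = 20.8·u = (20.64, -2.607). Tangency of A1 to both parallel lines with radius 5.1 puts S and Z at K ± 5.1·n: S = (0.6392, 5.060), Z = (-0.6392, -5.060). Equal radii place H and D the same way about R: H = R + 5.1·n = (21.28, 2.453), D = R − 5.1·n = (20.00, -7.667). Then |KH| = |H − K| = 21.42.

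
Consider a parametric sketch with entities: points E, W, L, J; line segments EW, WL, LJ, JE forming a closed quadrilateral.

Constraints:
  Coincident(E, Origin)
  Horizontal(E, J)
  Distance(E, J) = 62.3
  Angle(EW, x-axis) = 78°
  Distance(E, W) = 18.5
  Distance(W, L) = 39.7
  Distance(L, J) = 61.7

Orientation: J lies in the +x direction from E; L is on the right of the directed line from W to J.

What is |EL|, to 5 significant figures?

22.063

E is at the origin; EJ is horizontal with |EJ| = 62.3 and J in +x, so J = (62.3, 0). EW runs at 78.0° with |EW| = 18.5, so W = (3.8464, 18.096). L is determined by |WL| = 39.7 and |LJ| = 61.7 together: it lies at the intersection of circle(W, 39.7) and circle(J, 61.7). With |WJ| = 61.191, the foot of the radical line on WJ is 12.367 from W and the perpendicular offset is √(39.7² − 12.367²) = 37.725. Taking the right-of-WJ solution: L = (4.5040, -21.599).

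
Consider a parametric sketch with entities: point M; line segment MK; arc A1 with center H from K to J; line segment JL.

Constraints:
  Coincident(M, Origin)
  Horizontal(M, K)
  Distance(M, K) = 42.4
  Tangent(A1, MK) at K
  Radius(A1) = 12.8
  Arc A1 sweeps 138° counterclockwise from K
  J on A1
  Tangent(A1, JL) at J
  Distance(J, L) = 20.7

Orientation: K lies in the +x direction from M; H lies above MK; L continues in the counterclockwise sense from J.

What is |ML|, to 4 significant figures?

50.73

M is at the origin; MK is horizontal with |MK| = 42.4 and K on the +x side, so K = (42.40, 0.000). A1 meets MK tangentially, so HK is at right angles to MK, so H = K + (0, 12.8) = (42.40, 12.80). On A1, K sits at bearing -90° from H; a 138° counterclockwise sweep puts J at bearing 48°, so J = H + 12.8·(cos 48°, sin 48°) = (50.96, 22.31). The tangent condition forces HJ to be normal to JL, so JL runs along (−sin 48°, cos 48°); with |JL| = 20.7, L = (35.58, 36.16). Then |ML| = |L − M| = 50.73.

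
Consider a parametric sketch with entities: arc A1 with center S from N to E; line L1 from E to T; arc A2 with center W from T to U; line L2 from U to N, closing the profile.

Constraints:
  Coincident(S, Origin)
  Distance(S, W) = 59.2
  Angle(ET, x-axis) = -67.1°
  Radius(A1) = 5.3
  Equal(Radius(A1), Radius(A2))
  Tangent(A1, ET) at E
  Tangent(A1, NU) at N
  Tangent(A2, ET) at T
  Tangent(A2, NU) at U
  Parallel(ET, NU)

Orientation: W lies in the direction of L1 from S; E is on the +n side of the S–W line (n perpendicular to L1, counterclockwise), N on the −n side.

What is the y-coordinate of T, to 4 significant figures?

-52.47

The slot axis is L1's direction at -67.1°, so u = (cos -67.1°, sin -67.1°) = (0.3891, -0.9212) and n = (−sin -67.1°, cos -67.1°) = (0.9212, 0.3891). S is at the origin and W lies 59.2 along u from S, so W = 59.2·u = (23.04, -54.53). Tangency of A1 to both parallel lines with radius 5.3 puts E and N at S ± 5.3·n: E = (4.882, 2.062), N = (-4.882, -2.062). Equal radii place T and U the same way about W: T = W + 5.3·n = (27.92, -52.47), U = W − 5.3·n = (18.15, -56.60). So T.y = -52.47.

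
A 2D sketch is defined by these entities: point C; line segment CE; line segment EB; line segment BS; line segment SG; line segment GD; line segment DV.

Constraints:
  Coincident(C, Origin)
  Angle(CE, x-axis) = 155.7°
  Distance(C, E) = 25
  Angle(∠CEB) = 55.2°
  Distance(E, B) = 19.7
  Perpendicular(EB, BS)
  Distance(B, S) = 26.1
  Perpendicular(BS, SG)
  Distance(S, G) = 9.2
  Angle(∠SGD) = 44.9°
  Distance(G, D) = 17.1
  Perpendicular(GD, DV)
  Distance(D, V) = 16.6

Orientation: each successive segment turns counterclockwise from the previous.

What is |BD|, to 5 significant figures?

14.329

C is at the origin; CE runs at 155.7° with length 25.0, so E = (-22.785, 10.288). ∠CEB = 55.2° gives EB at -79.500° from the x-axis; with |EB| = 19.7, B = (-19.195, -9.0823). The perpendicularity gives BS at right angles to EB, so BS runs at 10.500°; with |BS| = 26.1, S = (6.4679, -4.3259). BS ⟂ SG, so SG runs at 100.50°; with |SG| = 9.2, G = (4.7913, 4.7200). ∠SGD = 44.9° gives GD at -124.40° from the x-axis; with |GD| = 17.1, D = (-4.8696, -9.3894). Then |BD| = |D − B| = 14.329.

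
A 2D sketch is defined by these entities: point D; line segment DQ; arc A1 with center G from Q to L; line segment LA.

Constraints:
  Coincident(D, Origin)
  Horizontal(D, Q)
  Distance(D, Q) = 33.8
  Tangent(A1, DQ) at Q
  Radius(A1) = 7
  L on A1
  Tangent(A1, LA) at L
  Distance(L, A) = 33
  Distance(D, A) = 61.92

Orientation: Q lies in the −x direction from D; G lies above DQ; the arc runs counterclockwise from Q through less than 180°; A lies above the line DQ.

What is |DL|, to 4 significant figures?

30.73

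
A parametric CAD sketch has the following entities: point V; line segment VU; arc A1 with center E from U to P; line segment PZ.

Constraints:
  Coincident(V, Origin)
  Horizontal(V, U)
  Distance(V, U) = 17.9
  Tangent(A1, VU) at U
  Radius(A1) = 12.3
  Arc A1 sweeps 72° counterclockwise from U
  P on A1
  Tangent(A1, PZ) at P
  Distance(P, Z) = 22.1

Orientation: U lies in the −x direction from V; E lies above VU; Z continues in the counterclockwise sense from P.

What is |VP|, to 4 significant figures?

10.52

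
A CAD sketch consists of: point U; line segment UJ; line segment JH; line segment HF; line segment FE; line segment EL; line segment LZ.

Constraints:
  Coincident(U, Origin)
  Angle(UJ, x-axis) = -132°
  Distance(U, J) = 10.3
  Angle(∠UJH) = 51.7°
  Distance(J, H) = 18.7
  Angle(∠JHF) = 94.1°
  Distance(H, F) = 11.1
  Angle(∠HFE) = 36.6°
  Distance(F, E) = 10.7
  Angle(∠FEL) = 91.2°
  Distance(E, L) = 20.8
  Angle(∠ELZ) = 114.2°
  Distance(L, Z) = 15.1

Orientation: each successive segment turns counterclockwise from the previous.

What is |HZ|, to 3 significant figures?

23.6

U is at the origin; UJ runs at -132.0° with length 10.3, so J = (-6.89, -7.65). ∠UJH = 51.7° gives JH at -3.70° from the x-axis; with |JH| = 18.7, H = (11.8, -8.86). ∠JHF = 94.1° gives HF at 82.2° from the x-axis; with |HF| = 11.1, F = (13.3, 2.14). ∠HFE = 36.6° gives FE at -134° from the x-axis; with |FE| = 10.7, E = (5.79, -5.51). ∠FEL = 91.2° gives EL at -45.6° from the x-axis; with |EL| = 20.8, L = (20.3, -20.4). ∠ELZ = 114.2° gives LZ at 20.2° from the x-axis; with |LZ| = 15.1, Z = (34.5, -15.2). Then |HZ| = |Z − H| = 23.6.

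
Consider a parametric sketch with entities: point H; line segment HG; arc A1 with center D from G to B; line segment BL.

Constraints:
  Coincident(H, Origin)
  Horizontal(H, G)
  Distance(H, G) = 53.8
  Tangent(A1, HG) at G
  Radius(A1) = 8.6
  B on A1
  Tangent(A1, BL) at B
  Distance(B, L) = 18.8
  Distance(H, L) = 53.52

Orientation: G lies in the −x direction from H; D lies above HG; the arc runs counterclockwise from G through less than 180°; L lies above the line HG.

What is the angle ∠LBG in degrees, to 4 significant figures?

134.1°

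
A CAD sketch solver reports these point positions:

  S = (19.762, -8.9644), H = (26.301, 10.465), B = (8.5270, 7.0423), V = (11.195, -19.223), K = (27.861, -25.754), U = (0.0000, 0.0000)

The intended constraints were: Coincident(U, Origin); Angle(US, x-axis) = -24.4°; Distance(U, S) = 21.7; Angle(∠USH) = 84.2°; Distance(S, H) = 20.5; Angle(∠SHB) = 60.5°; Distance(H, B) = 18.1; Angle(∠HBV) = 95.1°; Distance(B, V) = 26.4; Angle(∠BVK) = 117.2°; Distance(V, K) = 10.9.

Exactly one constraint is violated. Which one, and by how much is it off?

Distance(V, K) = 10.9 — off by 7.00.

U = (0.00, 0.00) ✓; US at -24.40° ✓; |US| = 21.70 ✓; ∠USH = 84.20° ✓; |SH| = 20.50 ✓; ∠SHB = 60.50° ✓; |HB| = 18.10 ✓; ∠HBV = 95.10° ✓; |BV| = 26.40 ✓; ∠BVK = 117.2° ✓; |VK| = 17.90 ✗.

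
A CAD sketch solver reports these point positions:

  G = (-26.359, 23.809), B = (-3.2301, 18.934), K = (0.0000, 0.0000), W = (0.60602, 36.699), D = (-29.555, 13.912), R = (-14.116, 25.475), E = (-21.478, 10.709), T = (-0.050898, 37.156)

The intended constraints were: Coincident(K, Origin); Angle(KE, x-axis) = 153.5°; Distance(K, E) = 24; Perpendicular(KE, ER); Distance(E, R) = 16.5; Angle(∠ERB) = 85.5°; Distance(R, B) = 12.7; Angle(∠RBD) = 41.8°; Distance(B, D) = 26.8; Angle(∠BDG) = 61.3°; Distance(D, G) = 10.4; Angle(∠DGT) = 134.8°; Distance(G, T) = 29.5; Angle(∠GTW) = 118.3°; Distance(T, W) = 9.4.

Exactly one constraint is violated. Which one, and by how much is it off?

Distance(T, W) = 9.4 — off by 8.60.

K = (0.00, 0.00) ✓; KE at 153.5° ✓; |KE| = 24.00 ✓; ∠(KE, ER) = 90.00° ✓; |ER| = 16.50 ✓; ∠ERB = 85.50° ✓; |RB| = 12.70 ✓; ∠RBD = 41.80° ✓; |BD| = 26.80 ✓; ∠BDG = 61.30° ✓; |DG| = 10.40 ✓; ∠DGT = 134.8° ✓; |GT| = 29.50 ✓; ∠GTW = 118.3° ✓; |TW| = 0.8002 ✗.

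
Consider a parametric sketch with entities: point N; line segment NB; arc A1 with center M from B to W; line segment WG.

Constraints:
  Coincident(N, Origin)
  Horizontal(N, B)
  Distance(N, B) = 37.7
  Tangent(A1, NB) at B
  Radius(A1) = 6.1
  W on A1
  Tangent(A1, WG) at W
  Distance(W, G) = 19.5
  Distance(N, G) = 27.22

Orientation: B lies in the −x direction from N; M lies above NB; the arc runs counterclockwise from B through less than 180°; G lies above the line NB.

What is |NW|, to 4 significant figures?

33.01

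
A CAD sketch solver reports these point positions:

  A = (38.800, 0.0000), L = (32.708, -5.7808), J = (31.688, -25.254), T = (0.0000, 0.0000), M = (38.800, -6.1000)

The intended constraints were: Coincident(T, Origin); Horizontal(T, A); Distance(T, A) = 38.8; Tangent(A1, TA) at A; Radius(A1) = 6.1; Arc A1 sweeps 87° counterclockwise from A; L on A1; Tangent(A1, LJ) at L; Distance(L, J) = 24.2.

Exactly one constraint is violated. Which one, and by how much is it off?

Distance(L, J) = 24.2 — off by 4.70.

T = (0.00, 0.00) ✓; T.y = 0.00, A.y = 0.00 ✓; |TA| = 38.80 ✓; ∠(MA, AT) = 90.00° ✓; |MA| = 6.100 ✓; bearing(M→L) − bearing(M→A) = 87.00° ✓; |ML| = 6.100 ✓; ∠(ML, LJ) = 90.00° ✓; |LJ| = 19.50 ✗.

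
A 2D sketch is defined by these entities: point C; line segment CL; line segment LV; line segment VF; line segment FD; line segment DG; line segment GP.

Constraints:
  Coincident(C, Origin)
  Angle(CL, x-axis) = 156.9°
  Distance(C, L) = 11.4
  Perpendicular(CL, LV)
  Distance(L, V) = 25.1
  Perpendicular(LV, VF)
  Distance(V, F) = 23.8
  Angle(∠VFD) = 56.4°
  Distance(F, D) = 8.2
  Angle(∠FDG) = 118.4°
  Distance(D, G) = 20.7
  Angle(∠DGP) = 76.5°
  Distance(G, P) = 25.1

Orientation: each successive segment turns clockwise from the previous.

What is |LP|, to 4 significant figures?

44.43

C is at the origin; CL runs at 156.9° with length 11.4, so L = (-10.49, 4.473). The perpendicularity gives LV at right angles to CL, so LV runs at 66.90°; with |LV| = 25.1, V = (-0.6383, 27.56). LV ⟂ VF, so VF runs at -23.10°; with |VF| = 23.8, F = (21.25, 18.22). ∠VFD = 56.4° gives FD at -146.7° from the x-axis; with |FD| = 8.2, D = (14.40, 13.72). ∠FDG = 118.4° gives DG at 151.7° from the x-axis; with |DG| = 20.7, G = (-3.826, 23.53). ∠DGP = 76.5° gives GP at 48.20° from the x-axis; with |GP| = 25.1, P = (12.90, 42.25). Then |LP| = |P − L| = 44.43.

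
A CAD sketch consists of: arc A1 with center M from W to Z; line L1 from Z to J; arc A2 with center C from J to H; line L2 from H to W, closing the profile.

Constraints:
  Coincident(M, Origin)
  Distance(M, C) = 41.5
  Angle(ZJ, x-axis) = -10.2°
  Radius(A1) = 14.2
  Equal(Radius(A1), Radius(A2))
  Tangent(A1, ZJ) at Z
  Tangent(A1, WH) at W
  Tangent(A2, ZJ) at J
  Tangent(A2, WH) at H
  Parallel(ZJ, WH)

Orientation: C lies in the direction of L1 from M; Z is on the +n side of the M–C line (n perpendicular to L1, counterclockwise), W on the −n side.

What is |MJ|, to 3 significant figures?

43.9

Tangency of A1 to both parallel lines with radius 14.2 puts Z and W at M ± 14.2·n: Z = (2.51, 14.0), W = (-2.51, -14.0). Equal radii place J and H the same way about C: J = C + 14.2·n = (43.4, 6.63), H = C − 14.2·n = (38.3, -21.3). Then |MJ| = |J − M| = 43.9.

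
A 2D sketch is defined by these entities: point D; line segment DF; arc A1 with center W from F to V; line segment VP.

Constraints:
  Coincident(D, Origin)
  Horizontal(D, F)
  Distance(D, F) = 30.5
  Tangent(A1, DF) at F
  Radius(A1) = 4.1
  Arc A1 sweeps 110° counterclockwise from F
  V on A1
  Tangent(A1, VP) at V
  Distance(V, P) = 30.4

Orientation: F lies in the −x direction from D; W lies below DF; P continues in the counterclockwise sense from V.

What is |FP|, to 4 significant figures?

34.69

D is at the origin; DF is horizontal with |DF| = 30.5 and F on the −x side, so F = (-30.50, 0.000). A1 meets DF tangentially, so WF is at right angles to DF, so W = F + (0, -4.1) = (-30.50, -4.100). On A1, F sits at bearing 90° from W; a 110° counterclockwise sweep puts V at bearing 200°, so V = W + 4.1·(cos 200°, sin 200°) = (-34.35, -5.502). Tangency of A1 to VP means the radius WV is perpendicular to VP, so VP runs along (−sin 200°, cos 200°); with |VP| = 30.4, P = (-23.96, -34.07). Then |FP| = |P − F| = 34.69.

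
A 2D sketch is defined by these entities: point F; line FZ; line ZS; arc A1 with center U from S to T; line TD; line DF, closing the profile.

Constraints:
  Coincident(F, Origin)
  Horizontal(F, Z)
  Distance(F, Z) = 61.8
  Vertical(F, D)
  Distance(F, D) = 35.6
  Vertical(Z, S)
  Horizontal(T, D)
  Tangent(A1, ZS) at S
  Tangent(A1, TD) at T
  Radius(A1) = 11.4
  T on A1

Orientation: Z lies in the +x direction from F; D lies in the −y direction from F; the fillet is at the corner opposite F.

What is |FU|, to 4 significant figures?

55.91

F is at the origin; F and Z share the same y with |FZ| = 61.8 and Z on the +x side, so Z = (61.80, 0.000). F and D share the same x with |FD| = 35.6 and D on the −y side, so D = (0.000, -35.60). The virtual corner opposite F is at (61.80, -35.60). The tangent condition forces US to be normal to ZS and the tangent condition forces UT to be normal to TD, with radius 11.4, so the center U sits 11.4 in from both sides at U = (50.40, -24.20). Then |FU| = |U − F| = 55.91.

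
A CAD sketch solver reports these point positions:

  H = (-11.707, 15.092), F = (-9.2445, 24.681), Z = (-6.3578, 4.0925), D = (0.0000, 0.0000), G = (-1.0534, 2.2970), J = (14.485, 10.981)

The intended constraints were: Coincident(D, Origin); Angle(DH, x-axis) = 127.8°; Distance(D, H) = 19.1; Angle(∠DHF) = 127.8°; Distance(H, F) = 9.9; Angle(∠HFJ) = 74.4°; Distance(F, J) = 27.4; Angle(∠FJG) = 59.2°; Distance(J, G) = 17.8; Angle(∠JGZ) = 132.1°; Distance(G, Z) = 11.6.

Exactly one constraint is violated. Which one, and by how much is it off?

Distance(G, Z) = 11.6 — off by 6.00.

D = (0.00, 0.00) ✓; DH at 127.8° ✓; |DH| = 19.10 ✓; ∠DHF = 127.8° ✓; |HF| = 9.900 ✓; ∠HFJ = 74.40° ✓; |FJ| = 27.40 ✓; ∠FJG = 59.20° ✓; |JG| = 17.80 ✓; ∠JGZ = 132.1° ✓; |GZ| = 5.600 ✗.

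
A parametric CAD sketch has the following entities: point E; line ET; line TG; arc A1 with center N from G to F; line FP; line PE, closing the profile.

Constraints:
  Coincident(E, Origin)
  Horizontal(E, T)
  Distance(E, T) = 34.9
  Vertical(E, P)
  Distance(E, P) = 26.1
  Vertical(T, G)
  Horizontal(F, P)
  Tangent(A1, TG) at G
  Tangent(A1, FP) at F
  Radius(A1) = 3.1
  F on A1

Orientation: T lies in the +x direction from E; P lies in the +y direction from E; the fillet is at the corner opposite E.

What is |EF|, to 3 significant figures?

41.1

The virtual corner opposite E is at (34.9, 26.1). A1 meets TG tangentially, so NG is at right angles to TG and tangency of A1 to FP means the radius NF is perpendicular to FP, with radius 3.1, so the center N sits 3.1 in from both sides at N = (31.8, 23.0). That places the tangent points at G = (34.9, 23.0) on TG and F = (31.8, 26.1) on FP. Then |EF| = |F − E| = 41.1.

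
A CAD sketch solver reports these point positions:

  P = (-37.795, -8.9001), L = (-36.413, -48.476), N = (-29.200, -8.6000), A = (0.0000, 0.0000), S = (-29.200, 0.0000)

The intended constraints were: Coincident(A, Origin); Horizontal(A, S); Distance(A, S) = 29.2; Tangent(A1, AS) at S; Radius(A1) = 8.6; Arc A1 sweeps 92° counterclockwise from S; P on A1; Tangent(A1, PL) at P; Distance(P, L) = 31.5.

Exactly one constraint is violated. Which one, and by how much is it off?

Distance(P, L) = 31.5 — off by 8.10.

A = (0.00, 0.00) ✓; A.y = 0.00, S.y = 0.00 ✓; |AS| = 29.20 ✓; ∠(NS, SA) = 90.00° ✓; |NS| = 8.600 ✓; bearing(N→P) − bearing(N→S) = 92.00° ✓; |NP| = 8.600 ✓; ∠(NP, PL) = 90.00° ✓; |PL| = 39.60 ✗.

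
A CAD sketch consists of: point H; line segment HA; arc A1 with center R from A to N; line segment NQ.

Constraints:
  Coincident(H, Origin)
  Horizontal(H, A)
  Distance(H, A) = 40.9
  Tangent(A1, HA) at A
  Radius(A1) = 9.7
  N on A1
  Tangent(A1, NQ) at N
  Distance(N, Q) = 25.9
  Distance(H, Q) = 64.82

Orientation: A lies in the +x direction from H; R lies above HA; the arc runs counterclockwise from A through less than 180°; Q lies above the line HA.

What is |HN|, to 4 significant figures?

50.97

Checks: |RN| = 9.700 ✓; ∠(RN, NQ) = 90.00° ✓; |NQ| = 25.90 ✓; |HQ| = 64.82 ✓.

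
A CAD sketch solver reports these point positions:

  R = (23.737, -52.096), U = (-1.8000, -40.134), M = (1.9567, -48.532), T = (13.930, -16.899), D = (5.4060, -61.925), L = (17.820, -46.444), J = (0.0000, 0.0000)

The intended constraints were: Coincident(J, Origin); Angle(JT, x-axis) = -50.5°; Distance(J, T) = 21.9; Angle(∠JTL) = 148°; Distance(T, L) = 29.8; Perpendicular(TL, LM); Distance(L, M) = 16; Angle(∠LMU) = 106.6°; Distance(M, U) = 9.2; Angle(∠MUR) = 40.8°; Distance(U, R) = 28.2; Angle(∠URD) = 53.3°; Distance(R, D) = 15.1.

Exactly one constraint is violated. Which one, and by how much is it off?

Distance(R, D) = 15.1 — off by 5.70.

J = (0.00, 0.00) ✓; JT at -50.50° ✓; |JT| = 21.90 ✓; ∠JTL = 148.0° ✓; |TL| = 29.80 ✓; ∠(TL, LM) = 90.00° ✓; |LM| = 16.00 ✓; ∠LMU = 106.6° ✓; |MU| = 9.200 ✓; ∠MUR = 40.80° ✓; |UR| = 28.20 ✓; ∠URD = 53.30° ✓; |RD| = 20.80 ✗.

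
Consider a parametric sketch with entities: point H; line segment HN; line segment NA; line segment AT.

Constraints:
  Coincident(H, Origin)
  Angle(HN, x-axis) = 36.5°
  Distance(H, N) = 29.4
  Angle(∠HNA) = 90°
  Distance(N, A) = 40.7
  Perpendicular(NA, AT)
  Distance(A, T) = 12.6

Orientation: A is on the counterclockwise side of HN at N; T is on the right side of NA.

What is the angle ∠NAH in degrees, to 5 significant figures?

35.843°

H is at the origin; HN runs at 36.5° with length 29.4, so N = 29.4·(cos 36.5°, sin 36.5°) = (23.633, 17.488). ∠HNA = 90.0°, so NA runs at 36.5° + (180° − 90.0°) = 126.50° from the x-axis; with |NA| = 40.7, A = N + 40.7·(cos 126.50°, sin 126.50°) = (-0.57590, 50.205). Then cos ∠NAH = AN·AH / (|AN||AH|), giving 35.843°.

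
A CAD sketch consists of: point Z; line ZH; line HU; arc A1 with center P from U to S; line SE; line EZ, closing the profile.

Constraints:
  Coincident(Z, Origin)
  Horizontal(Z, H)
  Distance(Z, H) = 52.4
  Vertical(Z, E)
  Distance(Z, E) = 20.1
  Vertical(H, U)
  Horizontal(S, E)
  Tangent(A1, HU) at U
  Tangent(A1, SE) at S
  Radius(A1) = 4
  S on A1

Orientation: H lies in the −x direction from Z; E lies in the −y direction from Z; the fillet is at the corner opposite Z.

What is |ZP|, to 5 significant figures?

51.008

Z is at the origin; Z and H share the same y with |ZH| = 52.4 and H on the −x side, so H = (-52.400, 0.0000). ZE is vertical with |ZE| = 20.1 and E on the −y side, so E = (0.0000, -20.100). The virtual corner opposite Z is at (-52.400, -20.100). Tangency of A1 to HU means the radius PU is perpendicular to HU and tangency of A1 to SE means the radius PS is perpendicular to SE, with radius 4.0, so the center P sits 4.0 in from both sides at P = (-48.400, -16.100). Then |ZP| = |P − Z| = 51.008.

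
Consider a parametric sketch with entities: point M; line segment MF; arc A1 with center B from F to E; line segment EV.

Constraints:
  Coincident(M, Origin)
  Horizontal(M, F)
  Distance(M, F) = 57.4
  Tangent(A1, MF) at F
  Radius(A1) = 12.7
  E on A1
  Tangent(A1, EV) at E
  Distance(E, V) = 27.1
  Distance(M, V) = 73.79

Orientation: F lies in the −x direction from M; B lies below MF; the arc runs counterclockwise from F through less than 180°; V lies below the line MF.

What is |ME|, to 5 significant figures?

71.410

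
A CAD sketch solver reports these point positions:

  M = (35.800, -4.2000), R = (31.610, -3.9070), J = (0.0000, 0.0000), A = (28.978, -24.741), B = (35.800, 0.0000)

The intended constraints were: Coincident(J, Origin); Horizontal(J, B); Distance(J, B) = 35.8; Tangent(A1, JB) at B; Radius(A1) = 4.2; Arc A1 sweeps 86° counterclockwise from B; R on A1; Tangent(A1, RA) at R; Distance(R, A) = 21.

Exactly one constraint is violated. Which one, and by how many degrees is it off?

Tangent(A1, RA) at R — off by 3.20°.

J = (0.00, 0.00) ✓; J.y = 0.00, B.y = 0.00 ✓; |JB| = 35.80 ✓; ∠(MB, BJ) = 90.00° ✓; |MB| = 4.200 ✓; bearing(M→R) − bearing(M→B) = 86.00° ✓; |MR| = 4.200 ✓; ∠(MR, RA) = 93.20° ✗; |RA| = 21.00 ✓.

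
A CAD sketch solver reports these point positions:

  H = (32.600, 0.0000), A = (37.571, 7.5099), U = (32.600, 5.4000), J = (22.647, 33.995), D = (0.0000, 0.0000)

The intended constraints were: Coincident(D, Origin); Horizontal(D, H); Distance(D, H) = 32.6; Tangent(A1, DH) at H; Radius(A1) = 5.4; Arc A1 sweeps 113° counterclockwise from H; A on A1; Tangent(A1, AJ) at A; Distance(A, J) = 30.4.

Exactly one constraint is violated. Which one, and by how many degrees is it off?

Tangent(A1, AJ) at A — off by 6.40°.

D = (0.00, 0.00) ✓; D.y = 0.00, H.y = 0.00 ✓; |DH| = 32.60 ✓; ∠(UH, HD) = 90.00° ✓; |UH| = 5.400 ✓; bearing(U→A) − bearing(U→H) = 113.0° ✓; |UA| = 5.400 ✓; ∠(UA, AJ) = 83.60° ✗; |AJ| = 30.40 ✓.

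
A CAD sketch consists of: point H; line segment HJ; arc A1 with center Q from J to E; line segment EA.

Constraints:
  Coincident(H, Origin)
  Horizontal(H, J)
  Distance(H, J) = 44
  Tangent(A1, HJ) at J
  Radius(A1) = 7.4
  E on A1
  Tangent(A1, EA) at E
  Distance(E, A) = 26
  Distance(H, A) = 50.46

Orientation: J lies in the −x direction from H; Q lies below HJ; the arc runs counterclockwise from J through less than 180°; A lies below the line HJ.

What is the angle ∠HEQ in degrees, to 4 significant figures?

17.24°

H is at the origin; H and J share the same y with |HJ| = 44.0 and J on the −x side, so J = (-44.00, 0.000). Tangency of A1 to HJ means the radius QJ is perpendicular to HJ, so Q = J + (0, -7.4) = (-44.00, -7.400). Since QE ⟂ EA (tangency), |QA| = √(7.4² + 26.0²) = 27.03 regardless of where E sits on A1. So A lies on both circle(H, 50.46) and circle(Q, 27.03); the below-HJ intersection is A = (-37.59, -33.66). E is the foot of the tangent from A: E = (-50.43, -11.06).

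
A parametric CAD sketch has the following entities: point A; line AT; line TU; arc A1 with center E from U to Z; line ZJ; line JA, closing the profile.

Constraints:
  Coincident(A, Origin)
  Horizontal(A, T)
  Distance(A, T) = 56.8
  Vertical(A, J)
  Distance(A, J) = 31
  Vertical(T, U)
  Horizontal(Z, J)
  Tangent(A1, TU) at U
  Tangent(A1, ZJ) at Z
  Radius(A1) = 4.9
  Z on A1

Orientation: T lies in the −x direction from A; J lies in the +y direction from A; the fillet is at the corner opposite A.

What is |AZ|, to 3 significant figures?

60.5

A is at the origin; AT is horizontal with |AT| = 56.8 and T on the −x side, so T = (-56.8, 0.00). AJ is vertical with |AJ| = 31.0 and J on the +y side, so J = (0.00, 31.0). The virtual corner opposite A is at (-56.8, 31.0). Tangency of A1 to TU means the radius EU is perpendicular to TU and tangency of A1 to ZJ means the radius EZ is perpendicular to ZJ, with radius 4.9, so the center E sits 4.9 in from both sides at E = (-51.9, 26.1). That places the tangent points at U = (-56.8, 26.1) on TU and Z = (-51.9, 31.0) on ZJ. Then |AZ| = |Z − A| = 60.5.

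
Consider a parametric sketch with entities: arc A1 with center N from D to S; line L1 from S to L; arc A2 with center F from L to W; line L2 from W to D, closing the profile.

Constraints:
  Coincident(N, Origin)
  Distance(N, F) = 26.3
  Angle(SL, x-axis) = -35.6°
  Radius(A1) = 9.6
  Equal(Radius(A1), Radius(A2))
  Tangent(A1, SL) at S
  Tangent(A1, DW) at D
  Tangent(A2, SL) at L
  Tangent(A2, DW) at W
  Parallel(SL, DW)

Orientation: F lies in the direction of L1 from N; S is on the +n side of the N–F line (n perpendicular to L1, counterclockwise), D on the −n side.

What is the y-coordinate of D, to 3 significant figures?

-7.81

The slot axis is L1's direction at -35.6°, so u = (cos -35.6°, sin -35.6°) = (0.813, -0.582) and n = (−sin -35.6°, cos -35.6°) = (0.582, 0.813). N is at the origin and F lies 26.3 along u from N, so F = 26.3·u = (21.4, -15.3). Tangency of A1 to both parallel lines with radius 9.6 puts S and D at N ± 9.6·n: S = (5.59, 7.81), D = (-5.59, -7.81). So D.y = -7.81.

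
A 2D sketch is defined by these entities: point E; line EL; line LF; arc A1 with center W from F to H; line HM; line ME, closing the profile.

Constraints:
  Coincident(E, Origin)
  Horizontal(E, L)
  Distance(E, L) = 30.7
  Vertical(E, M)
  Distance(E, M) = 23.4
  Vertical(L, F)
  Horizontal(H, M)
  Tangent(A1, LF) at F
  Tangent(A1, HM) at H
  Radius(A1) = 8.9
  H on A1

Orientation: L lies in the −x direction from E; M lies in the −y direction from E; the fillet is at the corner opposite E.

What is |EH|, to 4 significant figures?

31.98

E is at the origin; E and L share the same y with |EL| = 30.7 and L on the −x side, so L = (-30.70, 0.000). E and M share the same x with |EM| = 23.4 and M on the −y side, so M = (0.000, -23.40). The virtual corner opposite E is at (-30.70, -23.40). The tangent condition forces WF to be normal to LF and tangency of A1 to HM means the radius WH is perpendicular to HM, with radius 8.9, so the center W sits 8.9 in from both sides at W = (-21.80, -14.50). That places the tangent points at F = (-30.70, -14.50) on LF and H = (-21.80, -23.40) on HM. Then |EH| = |H − E| = 31.98.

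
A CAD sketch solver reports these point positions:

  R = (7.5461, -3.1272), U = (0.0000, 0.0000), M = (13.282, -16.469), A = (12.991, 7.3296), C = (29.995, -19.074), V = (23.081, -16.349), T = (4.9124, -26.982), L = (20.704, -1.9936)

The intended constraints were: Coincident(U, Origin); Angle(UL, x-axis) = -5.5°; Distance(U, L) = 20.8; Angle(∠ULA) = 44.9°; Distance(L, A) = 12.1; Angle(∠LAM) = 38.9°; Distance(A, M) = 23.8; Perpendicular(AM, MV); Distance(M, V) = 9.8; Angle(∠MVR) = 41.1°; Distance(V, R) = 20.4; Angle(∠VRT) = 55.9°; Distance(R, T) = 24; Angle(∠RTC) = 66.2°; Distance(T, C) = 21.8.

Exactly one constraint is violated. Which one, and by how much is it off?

Distance(T, C) = 21.8 — off by 4.50.

U = (0.00, 0.00) ✓; UL at -5.500° ✓; |UL| = 20.80 ✓; ∠ULA = 44.90° ✓; |LA| = 12.10 ✓; ∠LAM = 38.90° ✓; |AM| = 23.80 ✓; ∠(AM, MV) = 90.00° ✓; |MV| = 9.800 ✓; ∠MVR = 41.10° ✓; |VR| = 20.40 ✓; ∠VRT = 55.90° ✓; |RT| = 24.00 ✓; ∠RTC = 66.20° ✓; |TC| = 26.30 ✗.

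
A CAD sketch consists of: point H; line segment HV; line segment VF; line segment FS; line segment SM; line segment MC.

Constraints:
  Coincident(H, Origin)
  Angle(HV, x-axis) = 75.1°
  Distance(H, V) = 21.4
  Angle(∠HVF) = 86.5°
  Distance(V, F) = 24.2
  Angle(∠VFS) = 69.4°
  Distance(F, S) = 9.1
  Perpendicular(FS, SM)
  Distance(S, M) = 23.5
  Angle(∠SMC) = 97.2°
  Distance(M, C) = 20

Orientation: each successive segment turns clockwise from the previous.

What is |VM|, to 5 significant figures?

1.0299

∠VFS = 69.4° gives FS at -129.00° from the x-axis; with |FS| = 9.1, S = (22.739, 5.9697). FS is perpendicular to SM, so SM runs at 141.00°; with |SM| = 23.5, M = (4.4757, 20.759). Then |VM| = |M − V| = 1.0299.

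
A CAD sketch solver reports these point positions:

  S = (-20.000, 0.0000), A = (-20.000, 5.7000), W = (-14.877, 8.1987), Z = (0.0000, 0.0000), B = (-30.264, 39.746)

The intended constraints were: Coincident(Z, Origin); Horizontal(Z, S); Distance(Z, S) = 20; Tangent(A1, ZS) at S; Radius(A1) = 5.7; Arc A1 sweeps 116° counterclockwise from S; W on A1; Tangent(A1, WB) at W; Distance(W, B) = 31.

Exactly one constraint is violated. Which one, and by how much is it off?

Distance(W, B) = 31 — off by 4.10.

Z = (0.00, 0.00) ✓; Z.y = 0.00, S.y = 0.00 ✓; |ZS| = 20.00 ✓; ∠(AS, SZ) = 90.00° ✓; |AS| = 5.700 ✓; bearing(A→W) − bearing(A→S) = 116.0° ✓; |AW| = 5.700 ✓; ∠(AW, WB) = 90.00° ✓; |WB| = 35.10 ✗.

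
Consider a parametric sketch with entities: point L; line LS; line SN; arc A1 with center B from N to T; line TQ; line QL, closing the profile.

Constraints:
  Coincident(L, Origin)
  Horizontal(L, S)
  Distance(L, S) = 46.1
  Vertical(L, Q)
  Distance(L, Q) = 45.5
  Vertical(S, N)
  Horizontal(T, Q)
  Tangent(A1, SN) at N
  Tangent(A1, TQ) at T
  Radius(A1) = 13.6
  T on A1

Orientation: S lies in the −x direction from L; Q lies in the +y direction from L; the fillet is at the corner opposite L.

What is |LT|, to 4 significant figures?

55.92

L is at the origin; LS is horizontal with |LS| = 46.1 and S on the −x side, so S = (-46.10, 0.000). L and Q share the same x with |LQ| = 45.5 and Q on the +y side, so Q = (0.000, 45.50). The virtual corner opposite L is at (-46.10, 45.50). Tangency of A1 to SN means the radius BN is perpendicular to SN and tangency of A1 to TQ means the radius BT is perpendicular to TQ, with radius 13.6, so the center B sits 13.6 in from both sides at B = (-32.50, 31.90). That places the tangent points at N = (-46.10, 31.90) on SN and T = (-32.50, 45.50) on TQ. Then |LT| = |T − L| = 55.92.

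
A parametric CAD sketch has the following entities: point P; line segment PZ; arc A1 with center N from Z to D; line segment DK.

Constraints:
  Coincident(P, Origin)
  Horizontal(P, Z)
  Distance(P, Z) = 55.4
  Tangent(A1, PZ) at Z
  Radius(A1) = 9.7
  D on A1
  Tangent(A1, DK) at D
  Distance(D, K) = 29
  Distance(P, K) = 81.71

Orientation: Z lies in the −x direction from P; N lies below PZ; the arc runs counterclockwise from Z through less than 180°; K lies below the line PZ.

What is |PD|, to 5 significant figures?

64.821

P is at the origin; PZ is horizontal with |PZ| = 55.4 and Z on the −x side, so Z = (-55.400, 0.0000). The tangent condition forces NZ to be normal to PZ, so N = Z + (0, -9.7) = (-55.400, -9.7000). Since ND ⟂ DK (tangency), |NK| = √(9.7² + 29.0²) = 30.579 regardless of where D sits on A1. So K lies on both circle(P, 81.71) and circle(N, 30.579); the below-PZ intersection is K = (-74.486, -33.592). D is the foot of the tangent from K: D = (-64.508, -6.3626).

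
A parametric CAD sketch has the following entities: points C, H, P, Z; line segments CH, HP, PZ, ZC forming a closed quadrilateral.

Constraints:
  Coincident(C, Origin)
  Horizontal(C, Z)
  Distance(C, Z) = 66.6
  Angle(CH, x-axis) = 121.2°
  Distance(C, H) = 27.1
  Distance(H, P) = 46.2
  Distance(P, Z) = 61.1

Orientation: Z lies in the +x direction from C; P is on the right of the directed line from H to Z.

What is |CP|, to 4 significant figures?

19.17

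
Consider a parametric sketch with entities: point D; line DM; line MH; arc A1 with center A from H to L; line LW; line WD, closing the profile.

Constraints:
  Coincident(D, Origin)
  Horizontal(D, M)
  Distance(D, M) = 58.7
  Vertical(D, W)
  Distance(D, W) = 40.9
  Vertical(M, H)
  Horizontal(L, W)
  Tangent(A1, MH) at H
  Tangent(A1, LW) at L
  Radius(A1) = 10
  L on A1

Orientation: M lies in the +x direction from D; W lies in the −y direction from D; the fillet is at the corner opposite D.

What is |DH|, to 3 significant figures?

66.3

The virtual corner opposite D is at (58.7, -40.9). Tangency of A1 to MH means the radius AH is perpendicular to MH and since A1 is tangent to LW there, AL ⟂ LW, with radius 10.0, so the center A sits 10.0 in from both sides at A = (48.7, -30.9). That places the tangent points at H = (58.7, -30.9) on MH and L = (48.7, -40.9) on LW. Then |DH| = |H − D| = 66.3.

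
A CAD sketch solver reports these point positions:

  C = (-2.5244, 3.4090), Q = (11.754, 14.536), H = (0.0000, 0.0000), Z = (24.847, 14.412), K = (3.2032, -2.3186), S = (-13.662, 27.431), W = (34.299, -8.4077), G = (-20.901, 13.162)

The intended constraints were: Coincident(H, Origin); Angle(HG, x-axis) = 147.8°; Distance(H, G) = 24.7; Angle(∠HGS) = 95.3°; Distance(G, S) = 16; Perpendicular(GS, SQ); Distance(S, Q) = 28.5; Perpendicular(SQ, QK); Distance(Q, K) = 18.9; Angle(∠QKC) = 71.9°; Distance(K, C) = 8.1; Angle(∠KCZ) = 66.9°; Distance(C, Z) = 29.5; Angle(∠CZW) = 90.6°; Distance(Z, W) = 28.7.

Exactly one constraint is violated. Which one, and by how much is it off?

Distance(Z, W) = 28.7 — off by 4.00.

H = (0.00, 0.00) ✓; HG at 147.8° ✓; |HG| = 24.70 ✓; ∠HGS = 95.30° ✓; |GS| = 16.00 ✓; ∠(GS, SQ) = 90.00° ✓; |SQ| = 28.50 ✓; ∠(SQ, QK) = 90.00° ✓; |QK| = 18.90 ✓; ∠QKC = 71.90° ✓; |KC| = 8.100 ✓; ∠KCZ = 66.90° ✓; |CZ| = 29.50 ✓; ∠CZW = 90.60° ✓; |ZW| = 24.70 ✗.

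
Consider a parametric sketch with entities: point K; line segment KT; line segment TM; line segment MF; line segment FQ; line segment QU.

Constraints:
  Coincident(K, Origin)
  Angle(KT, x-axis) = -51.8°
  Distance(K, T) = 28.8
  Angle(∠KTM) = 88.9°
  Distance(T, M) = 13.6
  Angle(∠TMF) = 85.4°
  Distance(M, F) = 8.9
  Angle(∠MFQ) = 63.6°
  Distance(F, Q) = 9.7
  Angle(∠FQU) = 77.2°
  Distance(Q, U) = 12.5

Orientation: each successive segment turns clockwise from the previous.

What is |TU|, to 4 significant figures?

14.19

∠MFQ = 63.6° gives FQ at 6.100° from the x-axis; with |FQ| = 9.7, Q = (11.83, -22.30). ∠FQU = 77.2° gives QU at -96.70° from the x-axis; with |QU| = 12.5, U = (10.37, -34.71). Then |TU| = |U − T| = 14.19.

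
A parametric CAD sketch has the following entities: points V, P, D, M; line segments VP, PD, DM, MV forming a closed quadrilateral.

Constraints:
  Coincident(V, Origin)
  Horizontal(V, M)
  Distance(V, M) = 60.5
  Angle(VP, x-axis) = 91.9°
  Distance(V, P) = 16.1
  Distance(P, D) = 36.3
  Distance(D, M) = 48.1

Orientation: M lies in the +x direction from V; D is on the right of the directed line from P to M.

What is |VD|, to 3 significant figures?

22.6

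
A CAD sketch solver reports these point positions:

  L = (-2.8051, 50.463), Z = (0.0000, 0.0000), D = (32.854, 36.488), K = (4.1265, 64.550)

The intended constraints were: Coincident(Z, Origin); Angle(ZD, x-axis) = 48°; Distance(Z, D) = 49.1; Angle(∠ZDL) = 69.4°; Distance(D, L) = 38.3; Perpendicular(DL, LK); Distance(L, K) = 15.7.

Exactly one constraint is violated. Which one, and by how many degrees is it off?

Perpendicular(DL, LK) — off by 4.80°.

Z = (0.00, 0.00) ✓; ZD at 48.00° ✓; |ZD| = 49.10 ✓; ∠ZDL = 69.40° ✓; |DL| = 38.30 ✓; ∠(DL, LK) = 94.80° ✗; |LK| = 15.70 ✓.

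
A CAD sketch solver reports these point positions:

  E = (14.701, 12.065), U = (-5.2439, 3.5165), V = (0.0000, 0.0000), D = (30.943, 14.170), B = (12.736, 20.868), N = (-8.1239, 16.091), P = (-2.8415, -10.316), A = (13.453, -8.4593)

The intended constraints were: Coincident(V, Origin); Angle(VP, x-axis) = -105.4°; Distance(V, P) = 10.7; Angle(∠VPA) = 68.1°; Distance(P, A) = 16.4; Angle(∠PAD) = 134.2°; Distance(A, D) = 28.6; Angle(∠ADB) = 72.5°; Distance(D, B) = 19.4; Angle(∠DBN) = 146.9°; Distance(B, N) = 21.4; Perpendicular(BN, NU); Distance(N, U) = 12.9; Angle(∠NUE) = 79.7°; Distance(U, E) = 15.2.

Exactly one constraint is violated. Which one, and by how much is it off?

Distance(U, E) = 15.2 — off by 6.50.

V = (0.00, 0.00) ✓; VP at -105.4° ✓; |VP| = 10.70 ✓; ∠VPA = 68.10° ✓; |PA| = 16.40 ✓; ∠PAD = 134.2° ✓; |AD| = 28.60 ✓; ∠ADB = 72.50° ✓; |DB| = 19.40 ✓; ∠DBN = 146.9° ✓; |BN| = 21.40 ✓; ∠(BN, NU) = 90.00° ✓; |NU| = 12.90 ✓; ∠NUE = 79.70° ✓; |UE| = 21.70 ✗.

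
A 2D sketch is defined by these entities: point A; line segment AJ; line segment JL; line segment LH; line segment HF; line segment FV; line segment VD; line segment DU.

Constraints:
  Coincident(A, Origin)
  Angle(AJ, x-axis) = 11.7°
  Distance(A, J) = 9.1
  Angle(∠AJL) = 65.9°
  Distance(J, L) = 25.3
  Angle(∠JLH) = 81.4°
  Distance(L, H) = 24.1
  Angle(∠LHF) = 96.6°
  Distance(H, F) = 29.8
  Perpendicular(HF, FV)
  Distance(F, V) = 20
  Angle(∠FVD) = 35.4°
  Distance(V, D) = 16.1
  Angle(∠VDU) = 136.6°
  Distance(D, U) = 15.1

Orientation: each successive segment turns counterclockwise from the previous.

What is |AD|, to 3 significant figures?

8.25

A is at the origin; AJ runs at 11.7° with length 9.1, so J = (8.91, 1.85). ∠AJL = 65.9° gives JL at 126° from the x-axis; with |JL| = 25.3, L = (-5.89, 22.4). ∠JLH = 81.4° gives LH at -136° from the x-axis; with |LH| = 24.1, H = (-23.1, 5.50). ∠LHF = 96.6° gives HF at -52.2° from the x-axis; with |HF| = 29.8, F = (-4.84, -18.0). HF ⟂ FV, so FV runs at 37.8°; with |FV| = 20.0, V = (11.0, -5.79). ∠FVD = 35.4° gives VD at -178° from the x-axis; with |VD| = 16.1, D = (-5.13, -6.46). Then |AD| = |D − A| = 8.25.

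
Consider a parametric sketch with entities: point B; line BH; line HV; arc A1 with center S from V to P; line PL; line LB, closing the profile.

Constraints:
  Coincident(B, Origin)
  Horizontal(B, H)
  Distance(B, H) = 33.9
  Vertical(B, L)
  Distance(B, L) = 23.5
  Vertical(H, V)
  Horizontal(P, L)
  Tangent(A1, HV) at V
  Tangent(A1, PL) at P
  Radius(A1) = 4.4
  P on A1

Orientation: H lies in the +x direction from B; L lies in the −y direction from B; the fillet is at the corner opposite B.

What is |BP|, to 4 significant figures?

37.72

B is at the origin; BH is horizontal with |BH| = 33.9 and H on the +x side, so H = (33.90, 0.000). BL is vertical with |BL| = 23.5 and L on the −y side, so L = (0.000, -23.50). The virtual corner opposite B is at (33.90, -23.50). Tangency of A1 to HV means the radius SV is perpendicular to HV and since A1 is tangent to PL there, SP ⟂ PL, with radius 4.4, so the center S sits 4.4 in from both sides at S = (29.50, -19.10). That places the tangent points at V = (33.90, -19.10) on HV and P = (29.50, -23.50) on PL. Then |BP| = |P − B| = 37.72.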